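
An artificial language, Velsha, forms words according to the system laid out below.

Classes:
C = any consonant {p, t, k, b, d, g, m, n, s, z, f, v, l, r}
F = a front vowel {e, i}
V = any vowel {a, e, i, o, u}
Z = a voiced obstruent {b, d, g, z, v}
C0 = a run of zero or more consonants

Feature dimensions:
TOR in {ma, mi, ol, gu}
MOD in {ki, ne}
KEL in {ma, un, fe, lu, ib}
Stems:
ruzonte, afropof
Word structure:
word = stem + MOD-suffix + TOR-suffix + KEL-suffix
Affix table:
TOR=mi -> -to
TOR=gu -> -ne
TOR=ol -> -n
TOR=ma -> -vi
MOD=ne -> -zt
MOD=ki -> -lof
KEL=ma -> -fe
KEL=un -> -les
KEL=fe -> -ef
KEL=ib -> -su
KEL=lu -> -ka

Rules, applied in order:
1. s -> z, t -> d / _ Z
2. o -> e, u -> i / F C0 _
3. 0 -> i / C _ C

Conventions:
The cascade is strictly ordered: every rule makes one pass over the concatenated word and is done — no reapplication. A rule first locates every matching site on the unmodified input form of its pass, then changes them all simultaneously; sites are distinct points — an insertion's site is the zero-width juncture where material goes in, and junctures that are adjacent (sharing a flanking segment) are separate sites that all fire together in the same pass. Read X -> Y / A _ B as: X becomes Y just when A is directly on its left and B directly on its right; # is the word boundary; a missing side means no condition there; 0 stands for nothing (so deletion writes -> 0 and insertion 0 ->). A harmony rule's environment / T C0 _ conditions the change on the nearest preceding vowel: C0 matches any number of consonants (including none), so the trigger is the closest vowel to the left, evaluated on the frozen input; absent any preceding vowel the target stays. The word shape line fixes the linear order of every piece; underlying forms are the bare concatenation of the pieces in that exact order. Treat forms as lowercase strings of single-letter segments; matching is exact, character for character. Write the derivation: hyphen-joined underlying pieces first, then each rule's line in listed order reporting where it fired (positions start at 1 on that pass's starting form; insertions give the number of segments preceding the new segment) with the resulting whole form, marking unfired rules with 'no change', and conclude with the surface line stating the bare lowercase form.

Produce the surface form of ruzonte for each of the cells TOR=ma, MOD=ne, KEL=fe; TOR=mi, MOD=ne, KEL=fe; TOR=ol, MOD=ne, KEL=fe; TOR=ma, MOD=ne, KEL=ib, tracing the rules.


cell TOR=ma, MOD=ne, KEL=fe:
underlying: ruzonte-zt-vi-ef
1. s -> z, t -> d / _ Z: fires at position(s) 9: ruzontezdvief
2. o -> e, u -> i / F C0 _: no change
3. 0 -> i / C _ C: inserts after position(s) 5, 8, 9: ruzonitezidivief
surface: ruzonitezidivief

cell TOR=mi, MOD=ne, KEL=fe:
underlying: ruzonte-zt-to-ef
1. s -> z, t -> d / _ Z: no change
2. o -> e, u -> i / F C0 _: fires at position(s) 11: ruzonteztteef
3. 0 -> i / C _ C: inserts after position(s) 5, 8, 9: ruzonitezititeef
surface: ruzonitezititeef

cell TOR=ol, MOD=ne, KEL=fe:
underlying: ruzonte-zt-n-ef
1. s -> z, t -> d / _ Z: no change
2. o -> e, u -> i / F C0 _: no change
3. 0 -> i / C _ C: inserts after position(s) 5, 8, 9: ruzonitezitinef
surface: ruzonitezitinef

cell TOR=ma, MOD=ne, KEL=ib:
underlying: ruzonte-zt-vi-su
1. s -> z, t -> d / _ Z: fires at position(s) 9: ruzontezdvisu
2. o -> e, u -> i / F C0 _: fires at position(s) 13: ruzontezdvisi
3. 0 -> i / C _ C: inserts after position(s) 5, 8, 9: ruzonitezidivisi
surface: ruzonitezidivisi


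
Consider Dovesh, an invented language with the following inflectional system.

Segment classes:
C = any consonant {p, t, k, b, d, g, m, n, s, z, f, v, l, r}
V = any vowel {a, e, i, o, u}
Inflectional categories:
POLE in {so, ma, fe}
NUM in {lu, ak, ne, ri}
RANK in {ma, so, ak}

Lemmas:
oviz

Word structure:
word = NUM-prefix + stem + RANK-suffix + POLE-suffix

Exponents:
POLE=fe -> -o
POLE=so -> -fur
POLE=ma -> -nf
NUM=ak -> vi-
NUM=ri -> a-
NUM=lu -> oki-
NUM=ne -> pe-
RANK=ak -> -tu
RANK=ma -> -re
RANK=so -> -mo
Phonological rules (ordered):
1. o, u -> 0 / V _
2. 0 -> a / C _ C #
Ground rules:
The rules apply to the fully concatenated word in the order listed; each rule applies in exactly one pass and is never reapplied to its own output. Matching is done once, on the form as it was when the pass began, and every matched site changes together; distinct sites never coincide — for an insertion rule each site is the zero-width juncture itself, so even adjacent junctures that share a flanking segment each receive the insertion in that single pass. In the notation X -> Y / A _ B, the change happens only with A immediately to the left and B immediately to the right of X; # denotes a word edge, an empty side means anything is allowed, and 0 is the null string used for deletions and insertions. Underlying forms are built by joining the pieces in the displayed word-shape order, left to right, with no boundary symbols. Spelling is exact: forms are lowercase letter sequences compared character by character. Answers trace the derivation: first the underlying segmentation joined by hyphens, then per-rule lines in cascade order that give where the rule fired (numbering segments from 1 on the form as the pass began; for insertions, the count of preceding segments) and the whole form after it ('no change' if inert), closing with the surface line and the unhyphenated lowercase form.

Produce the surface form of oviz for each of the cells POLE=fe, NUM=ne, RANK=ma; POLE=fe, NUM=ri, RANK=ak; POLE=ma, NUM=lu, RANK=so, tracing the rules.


cell POLE=fe, NUM=ne, RANK=ma:
underlying: pe-oviz-re-o
1. o, u -> 0 / V _: fires at position(s) 3, 9: pevizre
2. 0 -> a / C _ C #: no change
surface: pevizre

cell POLE=fe, NUM=ri, RANK=ak:
underlying: a-oviz-tu-o
1. o, u -> 0 / V _: fires at position(s) 2, 8: aviztu
2. 0 -> a / C _ C #: no change
surface: aviztu

cell POLE=ma, NUM=lu, RANK=so:
underlying: oki-oviz-mo-nf
1. o, u -> 0 / V _: fires at position(s) 4: okivizmonf
2. 0 -> a / C _ C #: inserts after position(s) 9: okivizmonaf
surface: okivizmonaf


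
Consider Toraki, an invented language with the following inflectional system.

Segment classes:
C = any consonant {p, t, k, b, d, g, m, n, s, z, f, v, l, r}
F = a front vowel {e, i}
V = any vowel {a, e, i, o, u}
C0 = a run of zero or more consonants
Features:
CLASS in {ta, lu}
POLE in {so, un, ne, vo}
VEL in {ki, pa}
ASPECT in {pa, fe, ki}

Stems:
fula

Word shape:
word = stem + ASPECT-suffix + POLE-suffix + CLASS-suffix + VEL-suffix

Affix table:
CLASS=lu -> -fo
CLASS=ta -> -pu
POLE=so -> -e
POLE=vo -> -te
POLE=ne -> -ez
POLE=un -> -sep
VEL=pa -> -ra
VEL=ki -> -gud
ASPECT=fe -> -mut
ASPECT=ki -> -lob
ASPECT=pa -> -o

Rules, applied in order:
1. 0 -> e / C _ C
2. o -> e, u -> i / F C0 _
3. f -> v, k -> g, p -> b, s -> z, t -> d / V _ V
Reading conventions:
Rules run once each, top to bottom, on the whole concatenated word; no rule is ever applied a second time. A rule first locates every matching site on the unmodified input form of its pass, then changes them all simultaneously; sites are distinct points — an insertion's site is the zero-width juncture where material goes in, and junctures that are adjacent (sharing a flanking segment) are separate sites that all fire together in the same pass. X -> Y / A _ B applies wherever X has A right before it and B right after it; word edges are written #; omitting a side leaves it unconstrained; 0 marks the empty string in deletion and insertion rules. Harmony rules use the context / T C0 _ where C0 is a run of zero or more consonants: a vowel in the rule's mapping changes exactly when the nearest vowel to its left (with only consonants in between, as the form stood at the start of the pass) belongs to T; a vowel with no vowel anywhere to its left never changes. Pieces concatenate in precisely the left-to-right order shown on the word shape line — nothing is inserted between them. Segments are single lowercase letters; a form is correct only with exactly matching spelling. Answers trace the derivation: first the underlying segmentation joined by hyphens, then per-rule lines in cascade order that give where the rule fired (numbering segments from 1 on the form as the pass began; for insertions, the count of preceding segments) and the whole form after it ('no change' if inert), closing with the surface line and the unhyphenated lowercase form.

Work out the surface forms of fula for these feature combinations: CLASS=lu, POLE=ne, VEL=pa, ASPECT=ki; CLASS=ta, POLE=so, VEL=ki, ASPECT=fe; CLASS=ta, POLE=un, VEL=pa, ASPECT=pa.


cell CLASS=lu, POLE=ne, VEL=pa, ASPECT=ki:
underlying: fula-lob-ez-fo-ra
1. 0 -> e / C _ C: inserts after position(s) 9: fulalobezefora
2. o -> e, u -> i / F C0 _: fires at position(s) 12: fulalobezefera
3. f -> v, k -> g, p -> b, s -> z, t -> d / V _ V: fires at position(s) 11: fulalobezevera
surface: fulalobezevera

cell CLASS=ta, POLE=so, VEL=ki, ASPECT=fe:
underlying: fula-mut-e-pu-gud
1. 0 -> e / C _ C: no change
2. o -> e, u -> i / F C0 _: fires at position(s) 10: fulamutepigud
3. f -> v, k -> g, p -> b, s -> z, t -> d / V _ V: fires at position(s) 7, 9: fulamudebigud
surface: fulamudebigud

cell CLASS=ta, POLE=un, VEL=pa, ASPECT=pa:
underlying: fula-o-sep-pu-ra
1. 0 -> e / C _ C: inserts after position(s) 8: fulaosepepura
2. o -> e, u -> i / F C0 _: fires at position(s) 11: fulaosepepira
3. f -> v, k -> g, p -> b, s -> z, t -> d / V _ V: fires at position(s) 6, 8, 10: fulaozebebira
surface: fulaozebebira


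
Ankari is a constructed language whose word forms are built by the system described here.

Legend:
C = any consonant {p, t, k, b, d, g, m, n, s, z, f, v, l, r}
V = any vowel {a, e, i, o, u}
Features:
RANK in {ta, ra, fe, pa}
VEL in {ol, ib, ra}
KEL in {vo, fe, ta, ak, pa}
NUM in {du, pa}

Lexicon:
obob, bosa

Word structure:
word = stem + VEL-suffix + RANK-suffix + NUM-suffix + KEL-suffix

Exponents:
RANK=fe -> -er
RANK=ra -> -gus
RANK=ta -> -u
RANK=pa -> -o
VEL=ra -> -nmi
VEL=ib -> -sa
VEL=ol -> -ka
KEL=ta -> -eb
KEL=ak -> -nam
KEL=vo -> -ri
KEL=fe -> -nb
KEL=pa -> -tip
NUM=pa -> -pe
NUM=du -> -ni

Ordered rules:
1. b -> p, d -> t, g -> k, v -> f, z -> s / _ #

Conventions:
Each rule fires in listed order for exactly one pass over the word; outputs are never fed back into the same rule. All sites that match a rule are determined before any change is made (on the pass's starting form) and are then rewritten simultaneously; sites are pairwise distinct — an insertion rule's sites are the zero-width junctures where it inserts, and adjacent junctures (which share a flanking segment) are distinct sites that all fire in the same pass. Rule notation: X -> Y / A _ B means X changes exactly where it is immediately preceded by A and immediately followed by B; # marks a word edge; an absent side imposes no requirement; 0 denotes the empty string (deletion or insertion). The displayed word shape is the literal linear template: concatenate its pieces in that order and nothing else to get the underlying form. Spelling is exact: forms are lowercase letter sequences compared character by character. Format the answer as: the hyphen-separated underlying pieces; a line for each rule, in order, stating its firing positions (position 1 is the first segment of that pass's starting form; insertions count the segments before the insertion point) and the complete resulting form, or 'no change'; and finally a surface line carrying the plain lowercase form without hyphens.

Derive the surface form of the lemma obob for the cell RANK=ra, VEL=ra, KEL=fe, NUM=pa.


underlying: obob-nmi-gus-pe-nb
1. b -> p, d -> t, g -> k, v -> f, z -> s / _ #: fires at position(s) 14: obobnmiguspenp
surface: obobnmiguspenp


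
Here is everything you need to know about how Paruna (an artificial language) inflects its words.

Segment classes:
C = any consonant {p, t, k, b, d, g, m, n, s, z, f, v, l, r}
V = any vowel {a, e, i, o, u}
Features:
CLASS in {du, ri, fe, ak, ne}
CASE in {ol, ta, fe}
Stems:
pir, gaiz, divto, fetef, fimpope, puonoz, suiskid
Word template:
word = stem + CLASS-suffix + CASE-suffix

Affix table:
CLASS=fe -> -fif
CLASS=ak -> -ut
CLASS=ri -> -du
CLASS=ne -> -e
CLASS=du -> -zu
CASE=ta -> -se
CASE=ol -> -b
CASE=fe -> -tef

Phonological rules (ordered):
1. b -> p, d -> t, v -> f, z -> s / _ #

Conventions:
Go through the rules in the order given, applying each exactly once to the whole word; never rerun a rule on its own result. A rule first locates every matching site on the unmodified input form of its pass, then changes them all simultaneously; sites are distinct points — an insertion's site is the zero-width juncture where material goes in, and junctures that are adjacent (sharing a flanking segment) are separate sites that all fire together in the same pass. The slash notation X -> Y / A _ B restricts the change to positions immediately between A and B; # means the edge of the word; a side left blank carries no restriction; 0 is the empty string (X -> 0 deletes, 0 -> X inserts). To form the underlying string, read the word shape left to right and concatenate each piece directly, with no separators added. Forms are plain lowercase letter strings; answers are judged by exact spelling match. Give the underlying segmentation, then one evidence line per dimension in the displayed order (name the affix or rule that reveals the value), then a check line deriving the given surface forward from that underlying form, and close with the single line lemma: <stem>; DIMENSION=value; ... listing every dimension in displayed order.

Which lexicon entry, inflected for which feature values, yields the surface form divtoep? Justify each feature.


underlying: divto-e-b
CLASS=ne - signalled by the affix -e
CASE=ol - signalled by the affix -b
check: divtoeb -> divtoep
lemma: divto; CLASS=ne; CASE=ol


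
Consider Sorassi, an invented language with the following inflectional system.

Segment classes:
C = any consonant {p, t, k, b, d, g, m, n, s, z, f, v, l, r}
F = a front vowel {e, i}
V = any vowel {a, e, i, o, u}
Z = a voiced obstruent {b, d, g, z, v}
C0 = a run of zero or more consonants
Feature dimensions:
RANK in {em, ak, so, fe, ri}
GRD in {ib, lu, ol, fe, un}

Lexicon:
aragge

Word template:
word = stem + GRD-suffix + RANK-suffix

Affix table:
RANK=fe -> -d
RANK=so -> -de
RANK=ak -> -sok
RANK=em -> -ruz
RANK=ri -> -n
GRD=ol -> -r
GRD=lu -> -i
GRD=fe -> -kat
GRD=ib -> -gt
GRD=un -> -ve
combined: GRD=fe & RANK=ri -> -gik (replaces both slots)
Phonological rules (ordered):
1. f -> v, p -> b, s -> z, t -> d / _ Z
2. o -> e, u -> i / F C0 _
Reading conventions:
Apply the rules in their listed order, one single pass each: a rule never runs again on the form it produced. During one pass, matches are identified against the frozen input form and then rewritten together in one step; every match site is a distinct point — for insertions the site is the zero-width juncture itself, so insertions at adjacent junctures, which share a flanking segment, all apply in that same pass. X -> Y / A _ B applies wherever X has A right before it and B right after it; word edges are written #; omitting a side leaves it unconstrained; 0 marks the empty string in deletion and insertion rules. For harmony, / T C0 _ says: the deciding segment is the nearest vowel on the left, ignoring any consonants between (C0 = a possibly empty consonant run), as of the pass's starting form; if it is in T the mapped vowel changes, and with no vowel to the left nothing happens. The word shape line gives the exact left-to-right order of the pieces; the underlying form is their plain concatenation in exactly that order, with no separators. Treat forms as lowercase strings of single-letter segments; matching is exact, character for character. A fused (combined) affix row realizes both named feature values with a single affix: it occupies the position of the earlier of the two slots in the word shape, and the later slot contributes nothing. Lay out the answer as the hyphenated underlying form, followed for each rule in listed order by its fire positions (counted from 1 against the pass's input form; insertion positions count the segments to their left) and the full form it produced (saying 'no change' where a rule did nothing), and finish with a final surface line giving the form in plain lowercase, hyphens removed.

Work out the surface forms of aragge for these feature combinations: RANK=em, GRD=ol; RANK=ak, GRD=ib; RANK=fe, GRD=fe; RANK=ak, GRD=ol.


cell RANK=em, GRD=ol:
underlying: aragge-r-ruz
1. f -> v, p -> b, s -> z, t -> d / _ Z: no change
2. o -> e, u -> i / F C0 _: fires at position(s) 9: araggerriz
surface: araggerriz

cell RANK=ak, GRD=ib:
underlying: aragge-gt-sok
1. f -> v, p -> b, s -> z, t -> d / _ Z: no change
2. o -> e, u -> i / F C0 _: fires at position(s) 10: araggegtsek
surface: araggegtsek

cell RANK=fe, GRD=fe:
underlying: aragge-kat-d
1. f -> v, p -> b, s -> z, t -> d / _ Z: fires at position(s) 9: araggekadd
2. o -> e, u -> i / F C0 _: no change
surface: araggekadd

cell RANK=ak, GRD=ol:
underlying: aragge-r-sok
1. f -> v, p -> b, s -> z, t -> d / _ Z: no change
2. o -> e, u -> i / F C0 _: fires at position(s) 9: araggersek
surface: araggersek


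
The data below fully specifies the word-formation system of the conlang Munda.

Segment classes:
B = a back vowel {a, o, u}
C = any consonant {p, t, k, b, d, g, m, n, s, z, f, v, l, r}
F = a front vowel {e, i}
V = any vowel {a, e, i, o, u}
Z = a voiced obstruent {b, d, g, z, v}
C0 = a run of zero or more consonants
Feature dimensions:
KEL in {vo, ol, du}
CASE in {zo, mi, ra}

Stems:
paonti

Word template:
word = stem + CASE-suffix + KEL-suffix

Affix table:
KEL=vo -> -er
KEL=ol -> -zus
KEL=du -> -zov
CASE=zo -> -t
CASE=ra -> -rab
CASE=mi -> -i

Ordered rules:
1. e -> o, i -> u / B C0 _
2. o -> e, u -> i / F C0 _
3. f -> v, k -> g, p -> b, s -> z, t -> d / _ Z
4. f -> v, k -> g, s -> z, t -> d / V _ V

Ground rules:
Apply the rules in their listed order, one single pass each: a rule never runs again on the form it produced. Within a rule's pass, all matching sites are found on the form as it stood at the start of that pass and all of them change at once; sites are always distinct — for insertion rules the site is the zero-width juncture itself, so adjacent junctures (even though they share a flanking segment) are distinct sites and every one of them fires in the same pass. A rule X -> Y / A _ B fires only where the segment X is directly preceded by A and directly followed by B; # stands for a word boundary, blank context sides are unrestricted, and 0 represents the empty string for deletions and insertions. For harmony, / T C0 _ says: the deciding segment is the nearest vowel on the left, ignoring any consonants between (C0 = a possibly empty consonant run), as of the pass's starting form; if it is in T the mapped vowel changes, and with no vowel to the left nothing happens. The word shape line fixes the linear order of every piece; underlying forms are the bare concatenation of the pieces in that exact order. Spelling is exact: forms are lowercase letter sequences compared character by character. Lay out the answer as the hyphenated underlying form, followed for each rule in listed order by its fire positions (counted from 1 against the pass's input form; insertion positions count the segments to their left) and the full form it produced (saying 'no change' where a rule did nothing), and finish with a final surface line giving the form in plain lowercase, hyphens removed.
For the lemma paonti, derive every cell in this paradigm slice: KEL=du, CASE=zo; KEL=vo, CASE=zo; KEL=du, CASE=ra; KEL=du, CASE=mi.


cell KEL=du, CASE=zo:
underlying: paonti-t-zov
1. e -> o, i -> u / B C0 _: fires at position(s) 6: paontutzov
2. o -> e, u -> i / F C0 _: no change
3. f -> v, k -> g, p -> b, s -> z, t -> d / _ Z: fires at position(s) 7: paontudzov
4. f -> v, k -> g, s -> z, t -> d / V _ V: no change
surface: paontudzov

cell KEL=vo, CASE=zo:
underlying: paonti-t-er
1. e -> o, i -> u / B C0 _: fires at position(s) 6: paontuter
2. o -> e, u -> i / F C0 _: no change
3. f -> v, k -> g, p -> b, s -> z, t -> d / _ Z: no change
4. f -> v, k -> g, s -> z, t -> d / V _ V: fires at position(s) 7: paontuder
surface: paontuder

cell KEL=du, CASE=ra:
underlying: paonti-rab-zov
1. e -> o, i -> u / B C0 _: fires at position(s) 6: paonturabzov
2. o -> e, u -> i / F C0 _: no change
3. f -> v, k -> g, p -> b, s -> z, t -> d / _ Z: no change
4. f -> v, k -> g, s -> z, t -> d / V _ V: no change
surface: paonturabzov

cell KEL=du, CASE=mi:
underlying: paonti-i-zov
1. e -> o, i -> u / B C0 _: fires at position(s) 6: paontuizov
2. o -> e, u -> i / F C0 _: fires at position(s) 9: paontuizev
3. f -> v, k -> g, p -> b, s -> z, t -> d / _ Z: no change
4. f -> v, k -> g, s -> z, t -> d / V _ V: no change
surface: paontuizev


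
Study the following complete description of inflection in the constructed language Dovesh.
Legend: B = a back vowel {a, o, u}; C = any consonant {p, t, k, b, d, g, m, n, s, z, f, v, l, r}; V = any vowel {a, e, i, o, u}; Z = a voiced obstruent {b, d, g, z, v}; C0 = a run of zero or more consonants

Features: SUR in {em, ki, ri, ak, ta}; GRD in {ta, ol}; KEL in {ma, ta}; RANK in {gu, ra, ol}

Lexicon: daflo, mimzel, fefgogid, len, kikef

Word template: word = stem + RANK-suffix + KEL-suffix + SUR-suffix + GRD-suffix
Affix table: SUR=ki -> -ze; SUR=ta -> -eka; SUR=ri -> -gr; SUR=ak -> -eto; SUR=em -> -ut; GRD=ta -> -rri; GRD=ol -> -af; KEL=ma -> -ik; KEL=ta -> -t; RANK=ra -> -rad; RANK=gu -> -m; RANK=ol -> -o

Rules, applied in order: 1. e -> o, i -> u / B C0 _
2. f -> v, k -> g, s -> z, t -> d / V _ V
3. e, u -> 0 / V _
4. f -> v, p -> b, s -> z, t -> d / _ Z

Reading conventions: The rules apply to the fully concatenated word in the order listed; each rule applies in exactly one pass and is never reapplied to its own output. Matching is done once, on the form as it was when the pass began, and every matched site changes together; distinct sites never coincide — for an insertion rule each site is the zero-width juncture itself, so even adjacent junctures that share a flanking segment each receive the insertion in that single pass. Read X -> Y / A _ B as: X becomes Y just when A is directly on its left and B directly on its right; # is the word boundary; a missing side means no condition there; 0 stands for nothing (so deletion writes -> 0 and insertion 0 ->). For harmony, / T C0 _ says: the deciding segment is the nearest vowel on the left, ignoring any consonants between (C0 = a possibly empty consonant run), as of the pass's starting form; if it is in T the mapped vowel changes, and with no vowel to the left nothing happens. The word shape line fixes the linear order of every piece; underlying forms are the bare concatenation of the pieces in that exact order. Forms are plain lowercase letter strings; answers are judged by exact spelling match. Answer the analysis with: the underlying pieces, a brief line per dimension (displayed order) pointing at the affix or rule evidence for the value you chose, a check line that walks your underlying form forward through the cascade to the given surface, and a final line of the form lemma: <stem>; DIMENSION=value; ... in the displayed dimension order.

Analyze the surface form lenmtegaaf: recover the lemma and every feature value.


underlying: len-m-t-eka-af
SUR=ta - signalled by the affix -eka
GRD=ol - signalled by the affix -af
KEL=ta - signalled by the affix -t
RANK=gu - signalled by the affix -m
check: lenmtekaaf -> lenmtekaaf -> lenmtegaaf -> lenmtegaaf -> lenmtegaaf
lemma: len; SUR=ta; GRD=ol; KEL=ta; RANK=gu


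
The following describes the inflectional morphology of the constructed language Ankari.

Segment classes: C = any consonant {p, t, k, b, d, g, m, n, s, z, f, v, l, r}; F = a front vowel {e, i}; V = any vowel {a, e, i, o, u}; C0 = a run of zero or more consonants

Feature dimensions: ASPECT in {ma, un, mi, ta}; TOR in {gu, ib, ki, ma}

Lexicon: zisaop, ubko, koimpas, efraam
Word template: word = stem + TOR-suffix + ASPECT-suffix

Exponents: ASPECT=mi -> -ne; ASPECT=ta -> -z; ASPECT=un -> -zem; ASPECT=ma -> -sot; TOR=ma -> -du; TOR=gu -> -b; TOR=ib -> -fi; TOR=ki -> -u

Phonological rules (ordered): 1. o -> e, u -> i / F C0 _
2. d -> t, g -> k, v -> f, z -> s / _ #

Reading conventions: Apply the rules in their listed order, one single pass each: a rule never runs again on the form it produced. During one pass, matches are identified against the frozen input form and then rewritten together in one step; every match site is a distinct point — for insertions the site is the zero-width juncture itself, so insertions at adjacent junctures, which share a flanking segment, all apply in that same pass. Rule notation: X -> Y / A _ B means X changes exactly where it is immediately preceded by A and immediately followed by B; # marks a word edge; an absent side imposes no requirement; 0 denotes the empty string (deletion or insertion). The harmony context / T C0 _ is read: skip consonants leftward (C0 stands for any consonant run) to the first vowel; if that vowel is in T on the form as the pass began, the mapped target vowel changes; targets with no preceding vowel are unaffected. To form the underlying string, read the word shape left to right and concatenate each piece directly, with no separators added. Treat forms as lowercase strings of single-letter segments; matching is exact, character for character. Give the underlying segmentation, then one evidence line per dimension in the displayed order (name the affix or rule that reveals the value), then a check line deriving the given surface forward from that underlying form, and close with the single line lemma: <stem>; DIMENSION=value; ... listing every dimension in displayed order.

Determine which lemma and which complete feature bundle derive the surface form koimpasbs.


underlying: koimpas-b-z
ASPECT=ta - signalled by the affix -z
TOR=gu - signalled by the affix -b
check: koimpasbz -> koimpasbz -> koimpasbs
lemma: koimpas; ASPECT=ta; TOR=gu


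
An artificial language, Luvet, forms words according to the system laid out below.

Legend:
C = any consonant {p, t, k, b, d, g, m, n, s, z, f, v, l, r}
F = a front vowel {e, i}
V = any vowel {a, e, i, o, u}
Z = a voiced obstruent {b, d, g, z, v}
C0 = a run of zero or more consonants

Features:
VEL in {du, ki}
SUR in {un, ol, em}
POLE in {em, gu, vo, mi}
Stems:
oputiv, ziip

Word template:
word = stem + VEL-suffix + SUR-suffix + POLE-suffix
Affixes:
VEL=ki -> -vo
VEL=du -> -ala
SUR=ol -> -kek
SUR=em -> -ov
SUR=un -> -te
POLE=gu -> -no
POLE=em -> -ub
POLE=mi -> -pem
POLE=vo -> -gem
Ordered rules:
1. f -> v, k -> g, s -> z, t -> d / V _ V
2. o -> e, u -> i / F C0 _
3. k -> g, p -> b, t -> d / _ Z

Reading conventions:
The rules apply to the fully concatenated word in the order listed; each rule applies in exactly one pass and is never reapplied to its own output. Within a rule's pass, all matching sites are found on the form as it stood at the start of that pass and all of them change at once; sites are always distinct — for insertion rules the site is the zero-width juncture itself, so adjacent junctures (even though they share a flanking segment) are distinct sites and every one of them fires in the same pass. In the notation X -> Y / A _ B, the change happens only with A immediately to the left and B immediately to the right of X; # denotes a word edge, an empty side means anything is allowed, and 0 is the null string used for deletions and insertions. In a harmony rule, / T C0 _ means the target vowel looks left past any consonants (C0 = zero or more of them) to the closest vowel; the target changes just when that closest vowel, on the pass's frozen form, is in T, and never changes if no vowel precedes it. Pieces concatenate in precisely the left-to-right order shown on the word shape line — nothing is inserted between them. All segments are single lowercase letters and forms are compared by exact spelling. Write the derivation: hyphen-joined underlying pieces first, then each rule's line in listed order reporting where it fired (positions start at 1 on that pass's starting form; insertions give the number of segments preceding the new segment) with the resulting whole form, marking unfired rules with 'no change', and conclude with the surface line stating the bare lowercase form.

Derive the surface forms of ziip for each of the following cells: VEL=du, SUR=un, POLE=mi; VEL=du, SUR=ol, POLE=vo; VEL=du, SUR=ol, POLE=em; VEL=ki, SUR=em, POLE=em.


cell VEL=du, SUR=un, POLE=mi:
underlying: ziip-ala-te-pem
1. f -> v, k -> g, s -> z, t -> d / V _ V: fires at position(s) 8: ziipaladepem
2. o -> e, u -> i / F C0 _: no change
3. k -> g, p -> b, t -> d / _ Z: no change
surface: ziipaladepem

cell VEL=du, SUR=ol, POLE=vo:
underlying: ziip-ala-kek-gem
1. f -> v, k -> g, s -> z, t -> d / V _ V: fires at position(s) 8: ziipalagekgem
2. o -> e, u -> i / F C0 _: no change
3. k -> g, p -> b, t -> d / _ Z: fires at position(s) 10: ziipalageggem
surface: ziipalageggem

cell VEL=du, SUR=ol, POLE=em:
underlying: ziip-ala-kek-ub
1. f -> v, k -> g, s -> z, t -> d / V _ V: fires at position(s) 8, 10: ziipalagegub
2. o -> e, u -> i / F C0 _: fires at position(s) 11: ziipalagegib
3. k -> g, p -> b, t -> d / _ Z: no change
surface: ziipalagegib

cell VEL=ki, SUR=em, POLE=em:
underlying: ziip-vo-ov-ub
1. f -> v, k -> g, s -> z, t -> d / V _ V: no change
2. o -> e, u -> i / F C0 _: fires at position(s) 6: ziipveovub
3. k -> g, p -> b, t -> d / _ Z: fires at position(s) 4: ziibveovub
surface: ziibveovub


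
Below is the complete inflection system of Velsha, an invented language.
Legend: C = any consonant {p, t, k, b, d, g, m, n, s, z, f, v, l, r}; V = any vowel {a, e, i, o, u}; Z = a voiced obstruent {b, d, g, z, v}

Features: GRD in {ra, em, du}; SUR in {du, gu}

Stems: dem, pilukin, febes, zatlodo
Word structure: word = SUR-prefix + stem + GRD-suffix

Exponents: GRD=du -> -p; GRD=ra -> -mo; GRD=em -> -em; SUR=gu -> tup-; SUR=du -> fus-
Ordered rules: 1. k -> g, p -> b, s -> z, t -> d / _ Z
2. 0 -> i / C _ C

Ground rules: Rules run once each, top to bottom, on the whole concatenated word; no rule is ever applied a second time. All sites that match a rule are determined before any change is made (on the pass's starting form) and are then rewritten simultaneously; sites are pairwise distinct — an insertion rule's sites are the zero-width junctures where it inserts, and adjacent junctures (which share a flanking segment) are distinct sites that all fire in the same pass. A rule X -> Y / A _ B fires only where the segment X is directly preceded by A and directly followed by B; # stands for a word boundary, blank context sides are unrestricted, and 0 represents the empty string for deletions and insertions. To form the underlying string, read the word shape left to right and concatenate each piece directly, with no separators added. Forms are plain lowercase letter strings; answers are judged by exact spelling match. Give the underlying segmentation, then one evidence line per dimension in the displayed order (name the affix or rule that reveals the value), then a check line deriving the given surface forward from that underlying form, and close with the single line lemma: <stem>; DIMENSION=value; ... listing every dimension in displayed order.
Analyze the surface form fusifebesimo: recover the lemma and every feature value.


underlying: fus-febes-mo
GRD=ra - signalled by the affix -mo
SUR=du - signalled by the affix fus-
check: fusfebesmo -> fusfebesmo -> fusifebesimo
lemma: febes; GRD=ra; SUR=du


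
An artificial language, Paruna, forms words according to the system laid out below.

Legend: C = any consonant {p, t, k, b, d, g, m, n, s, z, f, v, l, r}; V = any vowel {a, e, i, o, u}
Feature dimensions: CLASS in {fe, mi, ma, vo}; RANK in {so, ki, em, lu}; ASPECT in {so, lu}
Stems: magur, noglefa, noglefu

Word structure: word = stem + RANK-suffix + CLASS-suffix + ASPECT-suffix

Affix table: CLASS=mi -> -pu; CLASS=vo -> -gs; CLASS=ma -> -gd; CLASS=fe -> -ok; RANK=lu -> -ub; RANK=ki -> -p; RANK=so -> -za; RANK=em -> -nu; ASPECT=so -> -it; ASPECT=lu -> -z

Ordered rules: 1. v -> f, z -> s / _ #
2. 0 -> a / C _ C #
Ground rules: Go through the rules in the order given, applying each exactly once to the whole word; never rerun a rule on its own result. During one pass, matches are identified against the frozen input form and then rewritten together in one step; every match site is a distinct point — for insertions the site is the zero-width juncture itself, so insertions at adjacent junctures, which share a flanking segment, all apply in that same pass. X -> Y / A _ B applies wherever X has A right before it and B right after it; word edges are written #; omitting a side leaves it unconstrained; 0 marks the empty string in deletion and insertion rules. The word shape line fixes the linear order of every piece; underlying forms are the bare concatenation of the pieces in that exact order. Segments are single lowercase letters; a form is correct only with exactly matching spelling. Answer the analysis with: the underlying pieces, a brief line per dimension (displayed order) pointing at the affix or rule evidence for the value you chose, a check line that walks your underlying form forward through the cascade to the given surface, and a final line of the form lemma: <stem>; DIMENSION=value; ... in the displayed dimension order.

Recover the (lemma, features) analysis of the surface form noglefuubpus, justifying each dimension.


underlying: noglefu-ub-pu-z
CLASS=mi - signalled by the affix -pu
RANK=lu - signalled by the affix -ub
ASPECT=lu - signalled by the affix -z
check: noglefuubpuz -> noglefuubpus -> noglefuubpus
lemma: noglefu; CLASS=mi; RANK=lu; ASPECT=lu


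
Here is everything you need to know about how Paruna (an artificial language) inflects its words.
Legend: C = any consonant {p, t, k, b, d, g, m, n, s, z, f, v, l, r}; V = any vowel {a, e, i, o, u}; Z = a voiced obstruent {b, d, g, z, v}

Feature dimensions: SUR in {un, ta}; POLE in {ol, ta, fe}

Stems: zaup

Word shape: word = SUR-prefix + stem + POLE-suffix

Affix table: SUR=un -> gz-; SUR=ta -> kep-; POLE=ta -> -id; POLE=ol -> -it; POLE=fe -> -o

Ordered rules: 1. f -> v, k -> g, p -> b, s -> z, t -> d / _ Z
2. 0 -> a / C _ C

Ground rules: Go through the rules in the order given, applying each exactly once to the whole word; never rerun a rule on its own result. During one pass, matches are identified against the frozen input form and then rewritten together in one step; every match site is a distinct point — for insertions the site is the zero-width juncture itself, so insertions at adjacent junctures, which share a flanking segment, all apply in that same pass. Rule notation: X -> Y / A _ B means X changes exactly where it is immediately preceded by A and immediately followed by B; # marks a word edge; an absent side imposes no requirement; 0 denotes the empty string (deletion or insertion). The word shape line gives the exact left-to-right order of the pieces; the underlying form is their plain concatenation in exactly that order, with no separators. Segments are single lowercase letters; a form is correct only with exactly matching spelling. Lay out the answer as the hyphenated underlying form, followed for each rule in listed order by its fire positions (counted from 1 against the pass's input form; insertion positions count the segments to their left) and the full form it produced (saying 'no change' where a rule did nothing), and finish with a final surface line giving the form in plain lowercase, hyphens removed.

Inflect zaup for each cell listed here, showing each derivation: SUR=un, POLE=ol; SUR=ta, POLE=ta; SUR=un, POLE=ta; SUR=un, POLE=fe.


cell SUR=un, POLE=ol:
underlying: gz-zaup-it
1. f -> v, k -> g, p -> b, s -> z, t -> d / _ Z: no change
2. 0 -> a / C _ C: inserts after position(s) 1, 2: gazazaupit
surface: gazazaupit

cell SUR=ta, POLE=ta:
underlying: kep-zaup-id
1. f -> v, k -> g, p -> b, s -> z, t -> d / _ Z: fires at position(s) 3: kebzaupid
2. 0 -> a / C _ C: inserts after position(s) 3: kebazaupid
surface: kebazaupid

cell SUR=un, POLE=ta:
underlying: gz-zaup-id
1. f -> v, k -> g, p -> b, s -> z, t -> d / _ Z: no change
2. 0 -> a / C _ C: inserts after position(s) 1, 2: gazazaupid
surface: gazazaupid

cell SUR=un, POLE=fe:
underlying: gz-zaup-o
1. f -> v, k -> g, p -> b, s -> z, t -> d / _ Z: no change
2. 0 -> a / C _ C: inserts after position(s) 1, 2: gazazaupo
surface: gazazaupo


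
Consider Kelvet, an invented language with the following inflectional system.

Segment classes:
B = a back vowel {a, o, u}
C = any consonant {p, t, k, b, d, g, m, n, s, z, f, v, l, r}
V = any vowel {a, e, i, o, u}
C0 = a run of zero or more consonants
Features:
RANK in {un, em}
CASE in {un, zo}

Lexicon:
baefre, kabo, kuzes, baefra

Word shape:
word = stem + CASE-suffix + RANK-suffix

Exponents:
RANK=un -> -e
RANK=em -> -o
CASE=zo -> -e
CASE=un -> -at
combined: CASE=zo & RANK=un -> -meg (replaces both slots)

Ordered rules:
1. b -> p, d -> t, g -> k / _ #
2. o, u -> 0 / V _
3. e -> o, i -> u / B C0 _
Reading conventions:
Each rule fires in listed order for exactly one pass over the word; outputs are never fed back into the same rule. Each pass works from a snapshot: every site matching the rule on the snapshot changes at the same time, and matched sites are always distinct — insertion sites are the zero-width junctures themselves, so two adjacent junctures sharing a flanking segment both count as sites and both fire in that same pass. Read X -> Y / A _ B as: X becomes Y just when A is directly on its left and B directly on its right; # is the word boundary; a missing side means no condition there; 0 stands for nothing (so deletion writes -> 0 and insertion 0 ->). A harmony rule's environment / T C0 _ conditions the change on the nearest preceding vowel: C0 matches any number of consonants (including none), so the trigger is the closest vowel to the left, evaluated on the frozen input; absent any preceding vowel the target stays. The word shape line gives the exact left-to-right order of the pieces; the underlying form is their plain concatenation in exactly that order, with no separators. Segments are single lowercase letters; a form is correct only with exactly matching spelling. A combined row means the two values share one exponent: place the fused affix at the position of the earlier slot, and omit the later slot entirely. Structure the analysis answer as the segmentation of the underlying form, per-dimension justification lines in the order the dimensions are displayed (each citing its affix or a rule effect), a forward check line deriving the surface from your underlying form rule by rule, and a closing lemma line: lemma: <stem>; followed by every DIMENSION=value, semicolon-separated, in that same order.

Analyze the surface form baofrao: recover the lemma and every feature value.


underlying: baefra-e-o
RANK=em - signalled by the affix -o
CASE=zo - signalled by the affix -e
check: baefraeo -> baefraeo -> baefrae -> baofrao
lemma: baefra; RANK=em; CASE=zo


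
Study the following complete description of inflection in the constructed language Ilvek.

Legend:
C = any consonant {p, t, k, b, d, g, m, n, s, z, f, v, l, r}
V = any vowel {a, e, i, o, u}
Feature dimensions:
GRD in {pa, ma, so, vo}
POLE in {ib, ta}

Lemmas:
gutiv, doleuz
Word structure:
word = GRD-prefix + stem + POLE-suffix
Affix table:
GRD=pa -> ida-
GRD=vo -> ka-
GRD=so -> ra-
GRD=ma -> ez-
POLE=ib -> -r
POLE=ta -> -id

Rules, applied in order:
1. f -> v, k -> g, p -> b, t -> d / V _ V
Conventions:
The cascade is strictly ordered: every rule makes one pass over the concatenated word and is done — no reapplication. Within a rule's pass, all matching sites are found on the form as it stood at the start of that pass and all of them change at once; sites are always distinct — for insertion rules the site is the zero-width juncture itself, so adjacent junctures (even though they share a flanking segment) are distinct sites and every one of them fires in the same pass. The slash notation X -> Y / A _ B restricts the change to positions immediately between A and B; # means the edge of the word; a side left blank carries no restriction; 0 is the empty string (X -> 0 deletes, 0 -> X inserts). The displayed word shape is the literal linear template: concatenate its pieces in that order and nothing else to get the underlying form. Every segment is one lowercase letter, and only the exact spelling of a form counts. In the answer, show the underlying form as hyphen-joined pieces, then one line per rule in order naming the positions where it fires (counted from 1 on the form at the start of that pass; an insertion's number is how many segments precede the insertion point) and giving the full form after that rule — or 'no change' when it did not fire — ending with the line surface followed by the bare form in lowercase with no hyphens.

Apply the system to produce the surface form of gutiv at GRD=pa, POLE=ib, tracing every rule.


underlying: ida-gutiv-r
1. f -> v, k -> g, p -> b, t -> d / V _ V: fires at position(s) 6: idagudivr
surface: idagudivr
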